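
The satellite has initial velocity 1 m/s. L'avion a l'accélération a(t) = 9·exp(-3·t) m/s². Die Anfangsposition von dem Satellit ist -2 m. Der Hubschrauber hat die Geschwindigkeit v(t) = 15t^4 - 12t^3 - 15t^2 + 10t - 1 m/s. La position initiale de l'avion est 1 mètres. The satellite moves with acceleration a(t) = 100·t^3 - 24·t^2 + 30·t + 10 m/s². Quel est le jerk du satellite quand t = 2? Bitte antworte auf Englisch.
To solve this, we need to take 1 derivative of our acceleration equation a(t) = 100·t^3 - 24·t^2 + 30·t + 10. Taking d/dt of a(t), we find j(t) = 300·t^2 - 48·t + 30. From the given jerk equation j(t) = 300·t^2 - 48·t + 30, we substitute t = 2 to get j = 1134.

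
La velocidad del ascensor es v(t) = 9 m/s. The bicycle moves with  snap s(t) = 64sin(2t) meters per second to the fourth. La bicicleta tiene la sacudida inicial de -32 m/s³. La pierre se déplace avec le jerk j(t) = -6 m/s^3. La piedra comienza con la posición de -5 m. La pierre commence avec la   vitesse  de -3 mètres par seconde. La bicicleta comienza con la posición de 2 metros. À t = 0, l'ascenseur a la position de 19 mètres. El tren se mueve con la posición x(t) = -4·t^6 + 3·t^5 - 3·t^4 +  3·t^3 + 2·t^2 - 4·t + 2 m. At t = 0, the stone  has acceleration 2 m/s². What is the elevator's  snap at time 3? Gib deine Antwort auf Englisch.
Starting from velocity v(t) = 9, we take 3 derivatives. Taking d/dt of v(t), we find a(t) = 0. Taking d/dt of a(t), we find j(t) = 0. Differentiating jerk, we get snap: s(t) = 0. Using s(t) = 0 and substituting t = 3, we find s = 0.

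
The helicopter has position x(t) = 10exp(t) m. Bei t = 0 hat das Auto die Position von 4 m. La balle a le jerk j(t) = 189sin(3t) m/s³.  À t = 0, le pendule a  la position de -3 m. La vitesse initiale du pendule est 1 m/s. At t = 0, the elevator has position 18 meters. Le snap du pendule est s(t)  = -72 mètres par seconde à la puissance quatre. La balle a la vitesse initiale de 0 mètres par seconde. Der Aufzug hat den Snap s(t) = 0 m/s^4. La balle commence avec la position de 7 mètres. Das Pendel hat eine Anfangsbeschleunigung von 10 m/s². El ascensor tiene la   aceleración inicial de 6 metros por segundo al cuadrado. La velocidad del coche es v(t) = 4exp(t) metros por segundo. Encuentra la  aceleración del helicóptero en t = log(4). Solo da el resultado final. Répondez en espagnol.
La aceleración en t = log(4) es a = 40.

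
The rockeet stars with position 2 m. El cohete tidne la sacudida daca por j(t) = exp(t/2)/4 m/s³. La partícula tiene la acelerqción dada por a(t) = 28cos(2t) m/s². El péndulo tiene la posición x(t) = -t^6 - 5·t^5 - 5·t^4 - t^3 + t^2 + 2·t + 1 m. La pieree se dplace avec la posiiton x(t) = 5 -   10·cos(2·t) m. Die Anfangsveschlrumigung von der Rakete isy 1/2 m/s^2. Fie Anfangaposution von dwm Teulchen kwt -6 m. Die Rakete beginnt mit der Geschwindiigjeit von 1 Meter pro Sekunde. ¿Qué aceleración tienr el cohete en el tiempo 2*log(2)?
Necesitamos integrar nuestra ecuación de la sacudida j(t) = exp(t/2)/4 1 vez. Tomando ∫j(t)dt y aplicando a(0) = 1/2, encontramos a(t) = exp(t/2)/2. Usando a(t) = exp(t/2)/2 y sustituyendo t = 2*log(2), encontramos a = 1.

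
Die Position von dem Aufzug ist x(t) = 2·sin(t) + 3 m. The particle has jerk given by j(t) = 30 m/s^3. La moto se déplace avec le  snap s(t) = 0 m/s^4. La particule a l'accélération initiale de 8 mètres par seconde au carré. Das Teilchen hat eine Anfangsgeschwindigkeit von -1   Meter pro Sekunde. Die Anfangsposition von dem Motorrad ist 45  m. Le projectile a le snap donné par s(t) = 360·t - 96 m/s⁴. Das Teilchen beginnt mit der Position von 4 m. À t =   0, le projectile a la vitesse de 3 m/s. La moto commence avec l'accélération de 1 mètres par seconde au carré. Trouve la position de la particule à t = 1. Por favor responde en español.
Debemos encontrar la antiderivada de nuestra ecuación de la sacudida j(t) = 30 3 veces. Tomando ∫j(t)dt y aplicando a(0) = 8, encontramos a(t) = 30·t + 8. La antiderivada de la aceleración es la velocidad. Usando v(0) = -1, obtenemos v(t) = 15·t^2 + 8·t - 1. Integrando la velocidad y usando la condición inicial x(0) = 4, obtenemos x(t) = 5·t^3 + 4·t^2 - t + 4. De la ecuación de la posición x(t) = 5·t^3 + 4·t^2 - t + 4, sustituimos t = 1 para obtener x = 12.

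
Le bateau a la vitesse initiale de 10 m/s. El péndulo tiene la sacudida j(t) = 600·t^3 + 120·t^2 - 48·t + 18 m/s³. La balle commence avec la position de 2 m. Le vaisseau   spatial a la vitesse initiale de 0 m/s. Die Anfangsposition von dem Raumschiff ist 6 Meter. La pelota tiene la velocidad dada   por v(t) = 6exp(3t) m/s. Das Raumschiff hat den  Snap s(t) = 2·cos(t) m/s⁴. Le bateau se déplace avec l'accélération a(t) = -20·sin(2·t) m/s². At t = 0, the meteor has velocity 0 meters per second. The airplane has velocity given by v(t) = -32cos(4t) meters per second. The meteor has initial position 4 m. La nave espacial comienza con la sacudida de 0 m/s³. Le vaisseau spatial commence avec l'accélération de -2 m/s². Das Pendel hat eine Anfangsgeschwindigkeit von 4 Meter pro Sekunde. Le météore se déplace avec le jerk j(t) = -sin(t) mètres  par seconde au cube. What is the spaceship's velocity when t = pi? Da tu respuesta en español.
Debemos encontrar la integral de nuestra ecuación del snap s(t) = 2·cos(t) 3 veces. Integrando el snap y usando la condición inicial j(0) = 0, obtenemos j(t) = 2·sin(t). Integrando la sacudida y usando la condición inicial a(0) = -2, obtenemos a(t) = -2·cos(t). Tomando ∫a(t)dt y aplicando v(0) = 0, encontramos v(t) = -2·sin(t). De la ecuación de la velocidad v(t) = -2·sin(t), sustituimos t = pi para obtener v = 0.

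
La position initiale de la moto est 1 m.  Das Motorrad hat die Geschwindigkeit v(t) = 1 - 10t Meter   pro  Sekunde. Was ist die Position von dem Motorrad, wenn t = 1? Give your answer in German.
Um dies zu lösen, müssen wir 1 Stammfunktion unserer Gleichung für die Geschwindigkeit v(t) = 1 - 10·t finden. Durch Integration von der Geschwindigkeit und Verwendung der Anfangsbedingung x(0) = 1, erhalten wir x(t) = -5·t^2 + t + 1. Mit x(t) = -5·t^2 + t + 1 und Einsetzen von t = 1, finden wir x = -3.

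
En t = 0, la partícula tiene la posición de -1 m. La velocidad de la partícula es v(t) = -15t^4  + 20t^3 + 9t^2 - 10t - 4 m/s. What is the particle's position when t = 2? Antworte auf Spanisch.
Partiendo de la velocidad v(t) = -15·t^4 + 20·t^3 + 9·t^2 - 10·t - 4, tomamos 1 antiderivada. Tomando ∫v(t)dt y aplicando x(0) = -1, encontramos x(t) = -3·t^5 + 5·t^4 + 3·t^3 - 5·t^2 - 4·t - 1. De la ecuación de la posición x(t) = -3·t^5 + 5·t^4 + 3·t^3 - 5·t^2 - 4·t - 1, sustituimos t = 2 para obtener x = -21.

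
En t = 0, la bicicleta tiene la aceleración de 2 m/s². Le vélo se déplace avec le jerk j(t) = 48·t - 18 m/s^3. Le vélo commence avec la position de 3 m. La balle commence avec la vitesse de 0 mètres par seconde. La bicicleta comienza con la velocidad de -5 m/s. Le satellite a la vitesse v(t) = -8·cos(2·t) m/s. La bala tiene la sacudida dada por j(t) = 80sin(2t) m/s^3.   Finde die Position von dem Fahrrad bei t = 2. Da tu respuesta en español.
Debemos encontrar la antiderivada de nuestra ecuación de la sacudida j(t) = 48·t - 18 3 veces. La antiderivada de la sacudida, con a(0) = 2, da la aceleración: a(t) = 24·t^2 - 18·t + 2. Integrando la aceleración y usando la condición inicial v(0) = -5, obtenemos v(t) = 8·t^3 - 9·t^2 + 2·t - 5. Tomando ∫v(t)dt y aplicando x(0) = 3, encontramos x(t) = 2·t^4 - 3·t^3 + t^2 - 5·t + 3. Tenemos la posición x(t) = 2·t^4 - 3·t^3 + t^2 - 5·t + 3. Sustituyendo t = 2: x(2) = 5.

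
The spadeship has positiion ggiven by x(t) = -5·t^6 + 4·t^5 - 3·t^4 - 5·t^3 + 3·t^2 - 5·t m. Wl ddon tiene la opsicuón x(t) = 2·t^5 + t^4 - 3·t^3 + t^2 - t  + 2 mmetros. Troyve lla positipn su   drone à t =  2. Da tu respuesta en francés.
De l'équation de la position x(t) = 2·t^5 + t^4 - 3·t^3 + t^2 - t + 2, nous substituons t = 2 pour obtenir x = 60.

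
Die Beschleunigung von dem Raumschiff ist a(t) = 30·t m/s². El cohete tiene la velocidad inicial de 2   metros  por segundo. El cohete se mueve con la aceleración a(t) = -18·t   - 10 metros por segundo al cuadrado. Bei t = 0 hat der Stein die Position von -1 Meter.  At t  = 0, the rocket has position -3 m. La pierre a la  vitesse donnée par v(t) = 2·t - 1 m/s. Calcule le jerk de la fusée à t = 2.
Pour résoudre ceci, nous devons prendre 1 dérivée de notre équation de l'accélération a(t) = -18·t - 10. En dérivant l'accélération, nous obtenons le jerk: j(t) = -18. De l'équation du jerk j(t) = -18, nous substituons t = 2 pour obtenir j = -18.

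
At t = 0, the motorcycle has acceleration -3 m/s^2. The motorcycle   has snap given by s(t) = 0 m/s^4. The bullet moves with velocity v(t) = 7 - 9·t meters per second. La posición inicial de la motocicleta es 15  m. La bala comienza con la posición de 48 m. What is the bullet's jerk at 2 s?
Starting from velocity v(t) = 7 - 9·t, we take 2 derivatives. Differentiating velocity, we get acceleration: a(t) = -9. Taking d/dt of a(t), we find j(t) = 0. Using j(t) = 0 and substituting t = 2, we find j = 0.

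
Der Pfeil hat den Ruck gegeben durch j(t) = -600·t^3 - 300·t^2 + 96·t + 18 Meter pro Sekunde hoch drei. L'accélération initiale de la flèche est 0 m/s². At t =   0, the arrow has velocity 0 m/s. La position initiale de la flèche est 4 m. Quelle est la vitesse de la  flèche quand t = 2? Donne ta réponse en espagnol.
Partiendo de la sacudida j(t) = -600·t^3 - 300·t^2 + 96·t + 18, tomamos 2 antiderivadas. La integral de la sacudida es la aceleración. Usando a(0) = 0, obtenemos a(t) = 2·t·(-75·t^3 - 50·t^2 + 24·t + 9). La integral de la aceleración, con v(0) = 0, da la velocidad: v(t) = t^2·(-30·t^3 - 25·t^2 + 16·t + 9). De la ecuación de la velocidad v(t) = t^2·(-30·t^3 - 25·t^2 + 16·t + 9), sustituimos t = 2 para obtener v = -1196.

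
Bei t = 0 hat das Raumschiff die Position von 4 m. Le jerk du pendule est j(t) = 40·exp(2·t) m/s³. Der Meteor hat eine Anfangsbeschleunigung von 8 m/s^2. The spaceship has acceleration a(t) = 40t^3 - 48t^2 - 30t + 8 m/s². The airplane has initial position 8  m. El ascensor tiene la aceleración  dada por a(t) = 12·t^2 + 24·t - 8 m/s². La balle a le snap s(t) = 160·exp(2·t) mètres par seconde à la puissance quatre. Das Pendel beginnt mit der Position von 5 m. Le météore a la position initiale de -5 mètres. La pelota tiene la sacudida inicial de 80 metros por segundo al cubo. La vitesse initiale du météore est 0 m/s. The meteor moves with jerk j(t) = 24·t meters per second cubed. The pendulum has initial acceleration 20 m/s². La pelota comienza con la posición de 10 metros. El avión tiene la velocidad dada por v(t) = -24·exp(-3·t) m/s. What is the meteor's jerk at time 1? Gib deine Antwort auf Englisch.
We have jerk j(t) = 24·t. Substituting t = 1: j(1) = 24.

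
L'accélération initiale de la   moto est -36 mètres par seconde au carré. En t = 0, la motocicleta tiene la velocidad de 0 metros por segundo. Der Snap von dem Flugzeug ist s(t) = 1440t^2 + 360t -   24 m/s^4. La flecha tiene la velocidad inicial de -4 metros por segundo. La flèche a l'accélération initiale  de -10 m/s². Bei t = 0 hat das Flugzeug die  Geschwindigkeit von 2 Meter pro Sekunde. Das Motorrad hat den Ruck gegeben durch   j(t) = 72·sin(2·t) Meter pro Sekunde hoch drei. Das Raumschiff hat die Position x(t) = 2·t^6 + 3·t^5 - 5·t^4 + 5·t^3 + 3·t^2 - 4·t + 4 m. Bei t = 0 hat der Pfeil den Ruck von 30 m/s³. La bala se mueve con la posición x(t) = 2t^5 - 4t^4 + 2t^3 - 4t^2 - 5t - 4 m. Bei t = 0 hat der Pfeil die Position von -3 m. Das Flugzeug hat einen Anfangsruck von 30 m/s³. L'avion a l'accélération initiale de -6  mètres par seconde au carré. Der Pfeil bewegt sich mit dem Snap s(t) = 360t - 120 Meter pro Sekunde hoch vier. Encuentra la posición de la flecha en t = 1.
Debemos encontrar la antiderivada de nuestra ecuación del snap s(t) = 360·t - 120 4 veces. La antiderivada del snap es la sacudida. Usando j(0) = 30, obtenemos j(t) = 180·t^2 - 120·t + 30. Tomando ∫j(t)dt y aplicando a(0) = -10, encontramos a(t) = 60·t^3 - 60·t^2 + 30·t - 10. La antiderivada de la aceleración es la velocidad. Usando v(0) = -4, obtenemos v(t) = 15·t^4 - 20·t^3 + 15·t^2 - 10·t - 4. La antiderivada de la velocidad, con x(0) = -3, da la posición: x(t) = 3·t^5 - 5·t^4 + 5·t^3 - 5·t^2 - 4·t - 3. Usando x(t) = 3·t^5 - 5·t^4 + 5·t^3 - 5·t^2 - 4·t - 3 y sustituyendo t = 1, encontramos x = -9.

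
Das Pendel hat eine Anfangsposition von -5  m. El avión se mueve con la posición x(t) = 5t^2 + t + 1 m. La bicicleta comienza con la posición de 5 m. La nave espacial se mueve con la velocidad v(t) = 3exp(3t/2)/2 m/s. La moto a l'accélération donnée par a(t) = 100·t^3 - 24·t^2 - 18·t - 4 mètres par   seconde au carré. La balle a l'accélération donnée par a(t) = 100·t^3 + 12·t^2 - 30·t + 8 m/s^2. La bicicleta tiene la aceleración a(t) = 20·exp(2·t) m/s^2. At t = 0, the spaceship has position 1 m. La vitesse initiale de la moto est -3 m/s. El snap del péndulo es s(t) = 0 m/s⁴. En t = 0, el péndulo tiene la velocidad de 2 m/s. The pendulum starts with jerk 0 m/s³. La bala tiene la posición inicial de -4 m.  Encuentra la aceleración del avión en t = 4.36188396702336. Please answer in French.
En partant de la position x(t) = 5·t^2 + t + 1, nous prenons 2 dérivées. En dérivant la position, nous obtenons la vitesse: v(t) = 10·t + 1. En dérivant la vitesse, nous obtenons l'accélération: a(t) = 10. En utilisant a(t) = 10 et en substituant t = 4.36188396702336, nous trouvons a = 10.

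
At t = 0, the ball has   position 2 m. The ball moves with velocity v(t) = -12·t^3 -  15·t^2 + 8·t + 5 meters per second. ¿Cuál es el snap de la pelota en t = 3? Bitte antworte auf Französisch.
En partant de la vitesse v(t) = -12·t^3 - 15·t^2 + 8·t + 5, nous prenons 3 dérivées. En dérivant la vitesse, nous obtenons l'accélération: a(t) = -36·t^2 - 30·t + 8. En dérivant l'accélération, nous obtenons le jerk: j(t) = -72·t - 30. En prenant d/dt de j(t), nous trouvons s(t) = -72. Nous avons le snap s(t) = -72. En substituant t = 3: s(3) = -72.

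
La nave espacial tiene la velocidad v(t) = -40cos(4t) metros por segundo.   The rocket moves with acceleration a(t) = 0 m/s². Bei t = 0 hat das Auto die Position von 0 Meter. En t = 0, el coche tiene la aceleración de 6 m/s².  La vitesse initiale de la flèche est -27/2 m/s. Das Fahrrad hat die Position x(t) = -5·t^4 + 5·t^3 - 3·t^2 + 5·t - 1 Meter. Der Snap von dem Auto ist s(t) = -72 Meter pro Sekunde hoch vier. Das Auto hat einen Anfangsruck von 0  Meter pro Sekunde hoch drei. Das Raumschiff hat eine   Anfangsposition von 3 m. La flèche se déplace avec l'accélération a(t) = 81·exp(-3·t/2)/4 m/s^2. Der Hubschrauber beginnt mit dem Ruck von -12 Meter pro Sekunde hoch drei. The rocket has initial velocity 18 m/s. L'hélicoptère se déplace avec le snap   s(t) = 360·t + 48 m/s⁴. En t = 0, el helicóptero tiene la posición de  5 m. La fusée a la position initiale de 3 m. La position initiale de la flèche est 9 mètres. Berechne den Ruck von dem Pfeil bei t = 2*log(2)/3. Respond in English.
To solve this, we need to take 1 derivative of our acceleration equation a(t) = 81·exp(-3·t/2)/4. The derivative of acceleration gives jerk: j(t) = -243·exp(-3·t/2)/8. Using j(t) = -243·exp(-3·t/2)/8 and substituting t = 2*log(2)/3, we find j = -243/16.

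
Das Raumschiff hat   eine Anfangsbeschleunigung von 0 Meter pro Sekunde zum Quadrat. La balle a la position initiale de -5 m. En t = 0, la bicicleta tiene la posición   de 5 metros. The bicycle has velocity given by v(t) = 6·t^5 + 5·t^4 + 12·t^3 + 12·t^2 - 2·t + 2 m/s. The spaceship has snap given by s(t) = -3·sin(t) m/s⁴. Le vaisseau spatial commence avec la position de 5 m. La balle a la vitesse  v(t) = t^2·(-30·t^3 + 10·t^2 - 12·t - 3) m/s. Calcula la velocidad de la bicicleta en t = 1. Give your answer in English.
We have velocity v(t) = 6·t^5 + 5·t^4 + 12·t^3 + 12·t^2 - 2·t + 2. Substituting t = 1: v(1) = 35.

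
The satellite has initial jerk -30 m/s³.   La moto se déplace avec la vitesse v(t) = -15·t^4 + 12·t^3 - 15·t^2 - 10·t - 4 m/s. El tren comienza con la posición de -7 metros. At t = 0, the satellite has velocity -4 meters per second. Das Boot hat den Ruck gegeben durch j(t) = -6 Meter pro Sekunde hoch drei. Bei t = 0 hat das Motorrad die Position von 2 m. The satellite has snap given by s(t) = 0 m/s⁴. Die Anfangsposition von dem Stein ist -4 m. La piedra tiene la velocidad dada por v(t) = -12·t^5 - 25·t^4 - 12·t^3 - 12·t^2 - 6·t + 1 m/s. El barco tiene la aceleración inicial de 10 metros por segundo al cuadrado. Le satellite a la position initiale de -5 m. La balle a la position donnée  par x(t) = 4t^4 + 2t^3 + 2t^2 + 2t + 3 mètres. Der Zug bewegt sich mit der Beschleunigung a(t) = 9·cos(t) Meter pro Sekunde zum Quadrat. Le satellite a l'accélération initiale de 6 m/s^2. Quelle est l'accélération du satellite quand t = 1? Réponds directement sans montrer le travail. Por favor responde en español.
La respuesta es -24.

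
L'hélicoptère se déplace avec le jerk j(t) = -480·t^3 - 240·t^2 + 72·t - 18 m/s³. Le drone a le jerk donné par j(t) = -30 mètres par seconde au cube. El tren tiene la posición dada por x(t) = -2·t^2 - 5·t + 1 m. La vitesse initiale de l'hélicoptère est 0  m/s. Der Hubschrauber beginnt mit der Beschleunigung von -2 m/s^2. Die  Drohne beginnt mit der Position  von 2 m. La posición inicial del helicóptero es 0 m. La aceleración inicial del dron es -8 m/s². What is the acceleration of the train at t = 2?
We must differentiate our position equation x(t) = -2·t^2 - 5·t + 1 2 times. The derivative of position gives velocity: v(t) = -4·t - 5. Differentiating velocity, we get acceleration: a(t) = -4. We have acceleration a(t) = -4. Substituting t = 2: a(2) = -4.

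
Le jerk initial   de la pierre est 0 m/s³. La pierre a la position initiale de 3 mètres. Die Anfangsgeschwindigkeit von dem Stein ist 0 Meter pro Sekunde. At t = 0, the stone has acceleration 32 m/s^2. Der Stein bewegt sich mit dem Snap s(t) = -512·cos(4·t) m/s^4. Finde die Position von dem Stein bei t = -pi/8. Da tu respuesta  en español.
Necesitamos integrar nuestra ecuación del snap s(t) = -512·cos(4·t) 4 veces. Integrando el snap y usando la condición inicial j(0) = 0, obtenemos j(t) = -128·sin(4·t). La integral de la sacudida, con a(0) = 32, da la aceleración: a(t) = 32·cos(4·t). La antiderivada de la aceleración es la velocidad. Usando v(0) = 0, obtenemos v(t) = 8·sin(4·t). La antiderivada de la velocidad es la posición. Usando x(0) = 3, obtenemos x(t) = 5 - 2·cos(4·t). Usando x(t) = 5 - 2·cos(4·t) y sustituyendo t = -pi/8, encontramos x = 5.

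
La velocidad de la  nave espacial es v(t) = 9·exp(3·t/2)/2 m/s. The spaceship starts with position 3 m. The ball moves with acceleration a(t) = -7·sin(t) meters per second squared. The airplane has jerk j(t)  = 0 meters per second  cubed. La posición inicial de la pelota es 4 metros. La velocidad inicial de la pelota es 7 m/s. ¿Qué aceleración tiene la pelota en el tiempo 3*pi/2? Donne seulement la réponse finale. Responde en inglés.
a(3*pi/2) = 7.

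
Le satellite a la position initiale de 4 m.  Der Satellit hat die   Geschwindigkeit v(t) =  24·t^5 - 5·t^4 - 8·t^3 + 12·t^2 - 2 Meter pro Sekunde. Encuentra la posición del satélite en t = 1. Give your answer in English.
To solve this, we need to take 1 antiderivative of our velocity equation v(t) = 24·t^5 - 5·t^4 - 8·t^3 + 12·t^2 - 2. Taking ∫v(t)dt and applying x(0) = 4, we find x(t) = 4·t^6 - t^5 - 2·t^4 + 4·t^3 - 2·t + 4. Using x(t) = 4·t^6 - t^5 - 2·t^4 + 4·t^3 - 2·t + 4 and substituting t = 1, we find x = 7.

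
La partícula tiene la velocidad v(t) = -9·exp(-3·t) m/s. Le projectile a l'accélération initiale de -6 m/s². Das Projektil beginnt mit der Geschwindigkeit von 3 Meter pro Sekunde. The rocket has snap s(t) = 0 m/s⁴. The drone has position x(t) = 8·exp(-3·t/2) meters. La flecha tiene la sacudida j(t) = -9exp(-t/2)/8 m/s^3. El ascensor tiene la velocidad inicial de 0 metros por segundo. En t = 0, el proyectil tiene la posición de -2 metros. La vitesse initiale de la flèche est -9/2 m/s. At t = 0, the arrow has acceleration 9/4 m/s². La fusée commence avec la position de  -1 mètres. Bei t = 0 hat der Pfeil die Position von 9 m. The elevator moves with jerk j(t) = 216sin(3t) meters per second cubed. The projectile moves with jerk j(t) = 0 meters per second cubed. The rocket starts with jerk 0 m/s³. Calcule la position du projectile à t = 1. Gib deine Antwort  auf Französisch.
Nous devons intégrer notre équation du jerk j(t) = 0 3 fois. L'intégrale du jerk, avec a(0) = -6, donne l'accélération: a(t) = -6. En intégrant l'accélération et en utilisant la condition initiale v(0) = 3, nous obtenons v(t) = 3 - 6·t. En intégrant la vitesse et en utilisant la condition initiale x(0) = -2, nous obtenons x(t) = -3·t^2 + 3·t - 2. En utilisant x(t) = -3·t^2 + 3·t - 2 et en substituant t = 1, nous trouvons x = -2.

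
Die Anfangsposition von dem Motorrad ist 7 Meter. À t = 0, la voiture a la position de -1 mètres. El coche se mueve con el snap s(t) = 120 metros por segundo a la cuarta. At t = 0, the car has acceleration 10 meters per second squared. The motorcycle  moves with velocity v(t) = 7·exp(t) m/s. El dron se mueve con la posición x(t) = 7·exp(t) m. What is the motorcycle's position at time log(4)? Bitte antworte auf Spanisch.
Debemos encontrar la integral de nuestra ecuación de la velocidad v(t) = 7·exp(t) 1 vez. Integrando la velocidad y usando la condición inicial x(0) = 7, obtenemos x(t) = 7·exp(t). Tenemos la posición x(t) = 7·exp(t). Sustituyendo t = log(4): x(log(4)) = 28.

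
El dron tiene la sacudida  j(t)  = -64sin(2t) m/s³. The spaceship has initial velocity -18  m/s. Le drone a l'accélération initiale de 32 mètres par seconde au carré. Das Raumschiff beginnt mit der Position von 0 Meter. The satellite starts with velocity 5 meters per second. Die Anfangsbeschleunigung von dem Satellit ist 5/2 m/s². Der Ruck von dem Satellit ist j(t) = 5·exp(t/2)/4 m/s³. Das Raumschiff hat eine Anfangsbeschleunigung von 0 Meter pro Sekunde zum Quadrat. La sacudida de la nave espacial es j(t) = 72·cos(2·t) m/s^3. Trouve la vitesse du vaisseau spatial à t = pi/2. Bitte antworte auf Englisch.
To find the answer, we compute 2 integrals of j(t) = 72·cos(2·t). Integrating jerk and using the initial condition a(0) = 0, we get a(t) = 36·sin(2·t). The antiderivative of acceleration, with v(0) = -18, gives velocity: v(t) = -18·cos(2·t). We have velocity v(t) = -18·cos(2·t). Substituting t = pi/2: v(pi/2) = 18.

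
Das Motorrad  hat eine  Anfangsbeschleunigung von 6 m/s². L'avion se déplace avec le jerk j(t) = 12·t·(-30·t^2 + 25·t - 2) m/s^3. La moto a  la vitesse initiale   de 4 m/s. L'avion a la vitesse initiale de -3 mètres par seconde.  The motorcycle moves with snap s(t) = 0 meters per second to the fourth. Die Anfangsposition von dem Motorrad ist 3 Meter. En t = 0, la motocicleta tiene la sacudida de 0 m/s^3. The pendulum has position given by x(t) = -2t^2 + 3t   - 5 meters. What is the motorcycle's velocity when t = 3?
To solve this, we need to take 3 integrals of our snap equation s(t) = 0. The integral of snap is jerk. Using j(0) = 0, we get j(t) = 0. The integral of jerk, with a(0) = 6, gives acceleration: a(t) = 6. Integrating acceleration and using the initial condition v(0) = 4, we get v(t) = 6·t + 4. We have velocity v(t) = 6·t + 4. Substituting t = 3: v(3) = 22.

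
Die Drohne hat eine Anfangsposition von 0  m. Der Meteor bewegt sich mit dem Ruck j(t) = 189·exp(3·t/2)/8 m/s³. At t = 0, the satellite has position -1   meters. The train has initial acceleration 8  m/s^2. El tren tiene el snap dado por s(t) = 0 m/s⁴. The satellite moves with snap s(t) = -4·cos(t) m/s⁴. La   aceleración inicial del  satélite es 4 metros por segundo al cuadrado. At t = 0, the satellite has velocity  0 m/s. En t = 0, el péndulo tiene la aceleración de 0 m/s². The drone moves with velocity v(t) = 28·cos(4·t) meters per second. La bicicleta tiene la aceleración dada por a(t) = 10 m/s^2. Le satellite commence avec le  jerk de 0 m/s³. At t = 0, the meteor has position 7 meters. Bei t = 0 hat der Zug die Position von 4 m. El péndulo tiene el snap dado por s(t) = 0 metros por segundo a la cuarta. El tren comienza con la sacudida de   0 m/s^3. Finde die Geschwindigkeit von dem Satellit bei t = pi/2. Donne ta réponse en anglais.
To find the answer, we compute 3 antiderivatives of s(t) = -4·cos(t). Finding the antiderivative of s(t) and using j(0) = 0: j(t) = -4·sin(t). The integral of jerk is acceleration. Using a(0) = 4, we get a(t) = 4·cos(t). The antiderivative of acceleration, with v(0) = 0, gives velocity: v(t) = 4·sin(t). Using v(t) = 4·sin(t) and substituting t = pi/2, we find v = 4.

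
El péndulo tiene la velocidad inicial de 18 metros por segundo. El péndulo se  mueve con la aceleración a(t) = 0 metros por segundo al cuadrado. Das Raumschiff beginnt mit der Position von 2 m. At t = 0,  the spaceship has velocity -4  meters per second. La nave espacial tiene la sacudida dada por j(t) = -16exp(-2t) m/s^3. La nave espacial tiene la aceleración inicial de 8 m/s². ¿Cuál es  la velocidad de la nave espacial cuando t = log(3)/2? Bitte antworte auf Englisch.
To find the answer, we compute 2 integrals of j(t) = -16·exp(-2·t). Integrating jerk and using the initial condition a(0) = 8, we get a(t) = 8·exp(-2·t). Integrating acceleration and using the initial condition v(0) = -4, we get v(t) = -4·exp(-2·t). We have velocity v(t) = -4·exp(-2·t). Substituting t = log(3)/2: v(log(3)/2) = -4/3.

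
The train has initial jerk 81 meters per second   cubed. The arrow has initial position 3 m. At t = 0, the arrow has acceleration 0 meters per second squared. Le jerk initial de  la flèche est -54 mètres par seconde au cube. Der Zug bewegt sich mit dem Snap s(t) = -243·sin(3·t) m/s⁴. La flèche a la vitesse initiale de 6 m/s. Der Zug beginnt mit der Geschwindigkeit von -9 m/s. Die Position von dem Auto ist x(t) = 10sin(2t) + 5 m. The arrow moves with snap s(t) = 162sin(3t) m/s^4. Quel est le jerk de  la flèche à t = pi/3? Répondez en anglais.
To find the answer, we compute 1 integral of s(t) = 162·sin(3·t). Finding the antiderivative of s(t) and using j(0) = -54: j(t) = -54·cos(3·t). We have jerk j(t) = -54·cos(3·t). Substituting t = pi/3: j(pi/3) = 54.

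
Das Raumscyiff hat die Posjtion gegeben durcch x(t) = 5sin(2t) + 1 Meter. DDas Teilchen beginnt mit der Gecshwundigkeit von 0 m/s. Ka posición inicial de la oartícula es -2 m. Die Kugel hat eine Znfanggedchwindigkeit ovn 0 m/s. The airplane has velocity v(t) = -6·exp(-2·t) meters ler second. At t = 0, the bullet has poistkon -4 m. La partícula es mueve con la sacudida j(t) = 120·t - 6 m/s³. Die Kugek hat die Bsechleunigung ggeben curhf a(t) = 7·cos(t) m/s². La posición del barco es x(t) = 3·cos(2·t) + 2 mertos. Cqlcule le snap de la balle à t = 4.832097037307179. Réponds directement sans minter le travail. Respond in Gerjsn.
Der Snap bei t = 4.832097037307179 ist s = -0.835956510080473.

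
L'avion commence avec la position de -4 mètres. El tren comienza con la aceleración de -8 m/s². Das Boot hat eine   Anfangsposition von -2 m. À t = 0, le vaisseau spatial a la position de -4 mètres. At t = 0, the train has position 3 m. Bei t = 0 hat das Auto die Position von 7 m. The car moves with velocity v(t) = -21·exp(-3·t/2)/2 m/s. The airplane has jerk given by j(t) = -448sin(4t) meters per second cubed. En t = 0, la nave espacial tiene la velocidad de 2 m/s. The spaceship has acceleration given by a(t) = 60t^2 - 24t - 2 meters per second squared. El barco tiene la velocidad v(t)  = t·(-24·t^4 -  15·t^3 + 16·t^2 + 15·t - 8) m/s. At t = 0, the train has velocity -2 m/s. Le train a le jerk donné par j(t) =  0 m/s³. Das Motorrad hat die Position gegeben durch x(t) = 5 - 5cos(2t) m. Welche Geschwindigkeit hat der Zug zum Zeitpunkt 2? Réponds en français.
Nous devons trouver l'intégrale de notre équation du jerk j(t) = 0 2 fois. En prenant ∫j(t)dt et en appliquant a(0) = -8, nous trouvons a(t) = -8. La primitive de l'accélération, avec v(0) = -2, donne la vitesse: v(t) = -8·t - 2. Nous avons la vitesse v(t) = -8·t - 2. En substituant t = 2: v(2) = -18.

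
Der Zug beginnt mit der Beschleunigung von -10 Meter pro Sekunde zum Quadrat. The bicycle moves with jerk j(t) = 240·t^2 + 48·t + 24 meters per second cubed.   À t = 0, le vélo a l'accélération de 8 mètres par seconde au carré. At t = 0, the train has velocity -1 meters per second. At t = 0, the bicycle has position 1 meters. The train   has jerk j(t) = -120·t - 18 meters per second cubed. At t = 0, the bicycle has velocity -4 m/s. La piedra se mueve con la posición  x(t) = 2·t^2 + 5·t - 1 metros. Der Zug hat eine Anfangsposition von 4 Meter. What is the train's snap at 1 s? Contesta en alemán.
Wir müssen unsere Gleichung für den Ruck j(t) = -120·t - 18 1-mal ableiten. Die Ableitung von dem Ruck ergibt den Snap: s(t) = -120. Wir haben den Snap s(t) = -120. Durch Einsetzen von t = 1: s(1) = -120.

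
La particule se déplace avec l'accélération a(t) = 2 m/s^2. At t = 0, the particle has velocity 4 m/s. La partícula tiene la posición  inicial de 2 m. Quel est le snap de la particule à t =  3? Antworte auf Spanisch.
Partiendo de la aceleración a(t) = 2, tomamos 2 derivadas. La derivada de la aceleración da la sacudida: j(t) = 0. Derivando la sacudida, obtenemos el snap: s(t) = 0. Usando s(t) = 0 y sustituyendo t = 3, encontramos s = 0.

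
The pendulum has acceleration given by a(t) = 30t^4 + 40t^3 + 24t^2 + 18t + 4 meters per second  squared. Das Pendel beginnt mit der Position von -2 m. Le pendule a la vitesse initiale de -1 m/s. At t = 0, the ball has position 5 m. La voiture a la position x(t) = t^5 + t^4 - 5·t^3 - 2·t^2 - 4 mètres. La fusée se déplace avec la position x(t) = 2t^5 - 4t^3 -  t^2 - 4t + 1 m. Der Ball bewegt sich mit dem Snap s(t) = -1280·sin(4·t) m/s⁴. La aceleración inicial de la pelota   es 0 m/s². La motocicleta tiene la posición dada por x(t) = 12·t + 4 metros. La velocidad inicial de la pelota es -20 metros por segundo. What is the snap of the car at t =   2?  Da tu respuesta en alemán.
Wir müssen unsere Gleichung für die Position x(t) = t^5 + t^4 - 5·t^3 - 2·t^2 - 4 4-mal ableiten. Die Ableitung von der Position ergibt die Geschwindigkeit: v(t) = 5·t^4 + 4·t^3 - 15·t^2 - 4·t. Durch Ableiten von der Geschwindigkeit erhalten wir die Beschleunigung: a(t) = 20·t^3 + 12·t^2 - 30·t - 4. Durch Ableiten von der Beschleunigung erhalten wir den Ruck: j(t) = 60·t^2 + 24·t - 30. Die Ableitung von dem Ruck ergibt den Snap: s(t) = 120·t + 24. Wir haben den Snap s(t) = 120·t + 24. Durch Einsetzen von t = 2: s(2) = 264.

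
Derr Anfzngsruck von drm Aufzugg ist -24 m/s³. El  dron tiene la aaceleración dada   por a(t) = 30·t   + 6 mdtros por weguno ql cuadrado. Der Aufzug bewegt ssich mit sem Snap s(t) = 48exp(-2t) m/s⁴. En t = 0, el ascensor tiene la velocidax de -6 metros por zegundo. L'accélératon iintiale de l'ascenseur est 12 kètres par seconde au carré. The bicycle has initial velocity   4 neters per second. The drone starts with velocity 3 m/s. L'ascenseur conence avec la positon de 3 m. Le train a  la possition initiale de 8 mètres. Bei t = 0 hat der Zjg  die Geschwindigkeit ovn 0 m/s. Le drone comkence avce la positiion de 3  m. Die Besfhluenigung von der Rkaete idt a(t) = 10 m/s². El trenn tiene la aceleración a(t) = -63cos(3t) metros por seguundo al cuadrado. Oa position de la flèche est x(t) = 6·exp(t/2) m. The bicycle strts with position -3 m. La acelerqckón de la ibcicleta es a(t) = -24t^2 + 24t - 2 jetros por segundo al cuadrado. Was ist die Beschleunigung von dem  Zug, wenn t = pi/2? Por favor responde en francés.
En utilisant a(t) = -63·cos(3·t) et en substituant t = pi/2, nous trouvons a = 0.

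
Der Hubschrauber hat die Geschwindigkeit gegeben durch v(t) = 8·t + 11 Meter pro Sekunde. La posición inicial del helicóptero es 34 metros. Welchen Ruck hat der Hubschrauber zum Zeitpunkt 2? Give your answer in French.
En partant de la vitesse v(t) = 8·t + 11, nous prenons 2 dérivées. En dérivant la vitesse, nous obtenons l'accélération: a(t) = 8. En dérivant l'accélération, nous obtenons le jerk: j(t) = 0. Nous avons le jerk j(t) = 0. En substituant t = 2: j(2) = 0.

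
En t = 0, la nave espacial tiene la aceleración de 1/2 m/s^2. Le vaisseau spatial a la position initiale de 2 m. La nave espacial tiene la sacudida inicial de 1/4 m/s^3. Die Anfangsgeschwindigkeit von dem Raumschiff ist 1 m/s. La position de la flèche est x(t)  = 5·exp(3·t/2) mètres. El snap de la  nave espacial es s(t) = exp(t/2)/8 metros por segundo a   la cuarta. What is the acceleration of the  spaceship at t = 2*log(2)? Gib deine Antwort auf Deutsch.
Wir müssen unsere Gleichung für den Snap s(t) = exp(t/2)/8 2-mal integrieren. Das Integral von dem Snap ist der Ruck. Mit j(0) = 1/4 erhalten wir j(t) = exp(t/2)/4. Durch Integration von dem Ruck und Verwendung der Anfangsbedingung a(0) = 1/2, erhalten wir a(t) = exp(t/2)/2. Aus der Gleichung für die Beschleunigung a(t) = exp(t/2)/2, setzen wir t = 2*log(2) ein und erhalten a = 1.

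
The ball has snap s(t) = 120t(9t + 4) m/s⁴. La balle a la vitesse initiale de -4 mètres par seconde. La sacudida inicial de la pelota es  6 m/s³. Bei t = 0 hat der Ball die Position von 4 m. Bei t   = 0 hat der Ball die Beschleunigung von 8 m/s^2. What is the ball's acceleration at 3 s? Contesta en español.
Debemos encontrar la antiderivada de nuestra ecuación del snap s(t) = 120·t·(9·t + 4) 2 veces. La integral del snap, con j(0) = 6, da la sacudida: j(t) = 360·t^3 + 240·t^2 + 6. Tomando ∫j(t)dt y aplicando a(0) = 8, encontramos a(t) = 90·t^4 + 80·t^3 + 6·t + 8. Usando a(t) = 90·t^4 + 80·t^3 + 6·t + 8 y sustituyendo t = 3, encontramos a = 9476.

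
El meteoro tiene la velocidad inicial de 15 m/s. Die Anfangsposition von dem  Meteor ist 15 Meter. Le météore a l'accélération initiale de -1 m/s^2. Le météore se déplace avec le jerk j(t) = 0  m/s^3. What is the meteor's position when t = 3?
To solve this, we need to take 3 antiderivatives of our jerk equation j(t) = 0. Taking ∫j(t)dt and applying a(0) = -1, we find a(t) = -1. Taking ∫a(t)dt and applying v(0) = 15, we find v(t) = 15 - t. Taking ∫v(t)dt and applying x(0) = 15, we find x(t) = -t^2/2 + 15·t + 15. We have position x(t) = -t^2/2 + 15·t + 15. Substituting t = 3: x(3) = 111/2.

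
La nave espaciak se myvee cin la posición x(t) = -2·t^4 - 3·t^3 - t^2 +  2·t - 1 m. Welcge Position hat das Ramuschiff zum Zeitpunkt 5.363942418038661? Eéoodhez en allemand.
Mit x(t) = -2·t^4 - 3·t^3 - t^2 + 2·t - 1 und Einsetzen von t = 5.363942418038661, finden wir x = -2137.67804591009.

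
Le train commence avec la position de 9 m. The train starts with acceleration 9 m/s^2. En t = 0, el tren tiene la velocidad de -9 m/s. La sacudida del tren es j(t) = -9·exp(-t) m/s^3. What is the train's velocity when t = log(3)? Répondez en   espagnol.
Necesitamos integrar nuestra ecuación de la sacudida j(t) = -9·exp(-t) 2 veces. Tomando ∫j(t)dt y aplicando a(0) = 9, encontramos a(t) = 9·exp(-t). Tomando ∫a(t)dt y aplicando v(0) = -9, encontramos v(t) = -9·exp(-t). De la ecuación de la velocidad v(t) = -9·exp(-t), sustituimos t = log(3) para obtener v = -3.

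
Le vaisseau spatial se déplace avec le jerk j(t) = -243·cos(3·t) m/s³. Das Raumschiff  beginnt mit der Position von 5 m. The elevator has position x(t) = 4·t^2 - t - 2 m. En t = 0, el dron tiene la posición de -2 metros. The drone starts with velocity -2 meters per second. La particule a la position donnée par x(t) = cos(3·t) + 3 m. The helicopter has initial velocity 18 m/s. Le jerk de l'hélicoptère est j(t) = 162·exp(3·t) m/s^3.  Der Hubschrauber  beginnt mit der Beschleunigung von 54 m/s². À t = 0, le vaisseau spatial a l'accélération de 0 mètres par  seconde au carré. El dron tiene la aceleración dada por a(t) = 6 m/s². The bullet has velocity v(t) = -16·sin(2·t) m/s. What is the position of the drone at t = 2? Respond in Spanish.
Debemos encontrar la antiderivada de nuestra ecuación de la aceleración a(t) = 6 2 veces. Tomando ∫a(t)dt y aplicando v(0) = -2, encontramos v(t) = 6·t - 2. Tomando ∫v(t)dt y aplicando x(0) = -2, encontramos x(t) = 3·t^2 - 2·t - 2. Usando x(t) = 3·t^2 - 2·t - 2 y sustituyendo t = 2, encontramos x = 6.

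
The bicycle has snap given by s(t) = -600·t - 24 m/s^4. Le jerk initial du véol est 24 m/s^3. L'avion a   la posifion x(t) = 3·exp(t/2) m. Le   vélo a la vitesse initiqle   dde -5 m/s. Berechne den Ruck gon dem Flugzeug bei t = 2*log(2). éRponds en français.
Nous devons dériver notre équation de la position x(t) = 3·exp(t/2) 3 fois. En prenant d/dt de x(t), nous trouvons v(t) = 3·exp(t/2)/2. La dérivée de la vitesse donne l'accélération: a(t) = 3·exp(t/2)/4. En prenant d/dt de a(t), nous trouvons j(t) = 3·exp(t/2)/8. De l'équation du jerk j(t) = 3·exp(t/2)/8, nous substituons t = 2*log(2) pour obtenir j = 3/4.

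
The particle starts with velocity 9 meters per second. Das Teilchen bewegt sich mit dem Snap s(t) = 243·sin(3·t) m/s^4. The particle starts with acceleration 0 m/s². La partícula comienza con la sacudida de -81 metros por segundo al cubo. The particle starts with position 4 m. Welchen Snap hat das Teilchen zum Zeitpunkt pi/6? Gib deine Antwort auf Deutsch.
Mit s(t) = 243·sin(3·t) und Einsetzen von t = pi/6, finden wir s = 243.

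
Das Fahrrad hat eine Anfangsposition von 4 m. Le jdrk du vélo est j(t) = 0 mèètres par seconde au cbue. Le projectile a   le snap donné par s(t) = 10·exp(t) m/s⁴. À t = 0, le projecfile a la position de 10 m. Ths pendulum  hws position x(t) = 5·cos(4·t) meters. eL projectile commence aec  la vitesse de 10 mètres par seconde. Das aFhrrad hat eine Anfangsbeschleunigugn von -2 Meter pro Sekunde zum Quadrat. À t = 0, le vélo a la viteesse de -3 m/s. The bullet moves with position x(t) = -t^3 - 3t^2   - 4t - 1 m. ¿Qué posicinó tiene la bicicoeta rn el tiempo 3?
Para resolver esto, necesitamos tomar 3 antiderivadas de nuestra ecuación de la sacudida j(t) = 0. Tomando ∫j(t)dt y aplicando a(0) = -2, encontramos a(t) = -2. La integral de la aceleración, con v(0) = -3, da la velocidad: v(t) = -2·t - 3. Integrando la velocidad y usando la condición inicial x(0) = 4, obtenemos x(t) = -t^2 - 3·t + 4. De la ecuación de la posición x(t) = -t^2 - 3·t + 4, sustituimos t = 3 para obtener x = -14.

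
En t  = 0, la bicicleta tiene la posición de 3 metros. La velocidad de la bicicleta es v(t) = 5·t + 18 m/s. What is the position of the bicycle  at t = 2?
To find the answer, we compute 1 integral of v(t) = 5·t + 18. The integral of velocity, with x(0) = 3, gives position: x(t) = 5·t^2/2 + 18·t + 3. We have position x(t) = 5·t^2/2 + 18·t + 3. Substituting t = 2: x(2) = 49.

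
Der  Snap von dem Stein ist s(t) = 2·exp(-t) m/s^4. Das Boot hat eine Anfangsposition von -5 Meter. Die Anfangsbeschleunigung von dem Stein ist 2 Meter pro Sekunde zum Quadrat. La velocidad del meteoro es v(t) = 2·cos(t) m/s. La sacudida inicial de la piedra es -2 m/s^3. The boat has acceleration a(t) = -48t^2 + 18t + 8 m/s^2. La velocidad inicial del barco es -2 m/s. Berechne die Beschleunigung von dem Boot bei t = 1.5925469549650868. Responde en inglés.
Using a(t) = -48·t^2 + 18·t + 8 and substituting t = 1.5925469549650868, we find a = -85.0720333915198.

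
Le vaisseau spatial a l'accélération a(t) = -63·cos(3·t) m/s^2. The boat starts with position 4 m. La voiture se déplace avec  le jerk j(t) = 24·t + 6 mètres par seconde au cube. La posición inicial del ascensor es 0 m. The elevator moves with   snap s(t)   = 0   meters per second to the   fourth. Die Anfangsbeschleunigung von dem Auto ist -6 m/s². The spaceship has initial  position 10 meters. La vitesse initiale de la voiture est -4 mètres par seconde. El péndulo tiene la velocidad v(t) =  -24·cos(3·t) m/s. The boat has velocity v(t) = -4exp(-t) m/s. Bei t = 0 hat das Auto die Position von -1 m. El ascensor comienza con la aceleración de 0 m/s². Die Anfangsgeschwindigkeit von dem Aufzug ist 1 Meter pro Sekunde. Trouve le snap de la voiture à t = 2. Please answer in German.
Um dies zu lösen, müssen wir 1 Ableitung unserer Gleichung für den Ruck j(t) = 24·t + 6 nehmen. Mit d/dt von j(t) finden wir s(t) = 24. Wir haben den Snap s(t) = 24. Durch Einsetzen von t = 2: s(2) = 24.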